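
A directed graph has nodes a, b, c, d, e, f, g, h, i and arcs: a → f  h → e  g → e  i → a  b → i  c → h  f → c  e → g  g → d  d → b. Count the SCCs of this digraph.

1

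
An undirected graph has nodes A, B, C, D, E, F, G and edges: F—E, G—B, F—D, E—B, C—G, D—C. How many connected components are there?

A is isolated — a component by itself.
Starting from B we can reach B, C, D, E, F, G. That is one component of size 6.
Total: 2 components.

2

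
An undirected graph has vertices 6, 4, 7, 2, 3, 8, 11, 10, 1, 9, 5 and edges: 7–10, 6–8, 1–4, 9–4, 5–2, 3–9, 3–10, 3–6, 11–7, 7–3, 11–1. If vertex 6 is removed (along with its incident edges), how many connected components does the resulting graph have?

With 6 gone, the remaining components are: {8}; {2, 5}; {1, 3, 4, 7, 9, 10, 11}.
That is 3 components.

3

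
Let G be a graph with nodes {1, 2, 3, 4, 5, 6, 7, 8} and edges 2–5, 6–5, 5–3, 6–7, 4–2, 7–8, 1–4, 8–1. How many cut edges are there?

1

The edges on the cycle 6-7-8-1-4-2-5-6 are not bridges since each lies on that cycle.
But removing 5–3 disconnects 5 from 3 — this is a bridge.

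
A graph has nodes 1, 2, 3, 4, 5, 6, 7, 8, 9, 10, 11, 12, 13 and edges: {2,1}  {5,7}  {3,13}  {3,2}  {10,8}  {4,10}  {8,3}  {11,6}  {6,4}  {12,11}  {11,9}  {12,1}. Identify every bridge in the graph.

The edges on the cycle 12-11-6-4-10-8-3-2-1-12 are not bridges since each lies on that cycle.
But removing 13–3 disconnects 13 from 3; removing 11–9 disconnects 11 from 9; removing 5–7 disconnects 5 from 7 — these are bridges.

11-9, 13-3, 5-7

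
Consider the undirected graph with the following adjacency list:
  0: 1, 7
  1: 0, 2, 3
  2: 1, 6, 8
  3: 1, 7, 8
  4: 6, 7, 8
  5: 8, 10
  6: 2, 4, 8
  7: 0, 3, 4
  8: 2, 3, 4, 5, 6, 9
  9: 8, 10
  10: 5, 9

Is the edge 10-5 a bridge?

After removing 10-5, the path 10-9-8-5 still connects them, so the edge is not a bridge.

No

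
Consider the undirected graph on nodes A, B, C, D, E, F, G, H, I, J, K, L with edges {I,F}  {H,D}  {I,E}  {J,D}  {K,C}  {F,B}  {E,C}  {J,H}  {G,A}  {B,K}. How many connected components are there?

L is isolated — a component by itself.
Starting from A we can reach A, G. That is one component of size 2.
Starting from D we can reach D, H, J. That is one component of size 3.
Starting from B we can reach B, C, E, F, I, K. That is one component of size 6.
Total: 4 components.

4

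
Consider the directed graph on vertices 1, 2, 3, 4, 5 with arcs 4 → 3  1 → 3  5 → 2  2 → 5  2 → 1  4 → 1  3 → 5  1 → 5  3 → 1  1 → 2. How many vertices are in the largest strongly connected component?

4

{1, 2, 3, 5} are all mutually reachable — one SCC of size 4.
{4} is an SCC by itself.
The largest has 4 vertices.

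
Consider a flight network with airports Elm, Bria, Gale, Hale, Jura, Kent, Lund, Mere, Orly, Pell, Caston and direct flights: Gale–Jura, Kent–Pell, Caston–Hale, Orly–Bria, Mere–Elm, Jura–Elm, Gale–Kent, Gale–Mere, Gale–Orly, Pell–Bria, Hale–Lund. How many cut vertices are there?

2

Removing Gale increases the component count from 2 to 3, so Gale is a cut vertex.
Removing Hale increases the component count from 2 to 3, so Hale is a cut vertex.
By contrast removing Orly leaves 2 components; it is not a cut vertex. No other vertex is a cut vertex either.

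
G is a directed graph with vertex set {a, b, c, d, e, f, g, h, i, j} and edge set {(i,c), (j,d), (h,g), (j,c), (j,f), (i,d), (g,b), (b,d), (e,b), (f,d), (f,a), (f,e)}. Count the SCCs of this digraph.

{a} is an SCC by itself.
{f} is an SCC by itself.
{i} is an SCC by itself.
{c} is an SCC by itself.
{g} is an SCC by itself.
(and 5 more singleton SCCs)
That gives 10 strongly connected components.

10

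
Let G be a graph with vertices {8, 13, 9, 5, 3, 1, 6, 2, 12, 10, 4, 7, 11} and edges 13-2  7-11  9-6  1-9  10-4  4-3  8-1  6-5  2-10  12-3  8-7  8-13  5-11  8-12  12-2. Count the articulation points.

1

Removing 8 increases the component count from 1 to 2, so 8 is a cut vertex.
By contrast removing 2 leaves 1 component; it is not a cut vertex. No other vertex is a cut vertex either.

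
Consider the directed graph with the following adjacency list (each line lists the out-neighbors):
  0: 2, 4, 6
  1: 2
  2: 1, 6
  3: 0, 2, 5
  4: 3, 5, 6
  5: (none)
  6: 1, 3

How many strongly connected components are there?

2

{0, 1, 2, 3, 4, 6} are all mutually reachable — one SCC of size 6.
{5} is an SCC by itself.
That gives 2 strongly connected components.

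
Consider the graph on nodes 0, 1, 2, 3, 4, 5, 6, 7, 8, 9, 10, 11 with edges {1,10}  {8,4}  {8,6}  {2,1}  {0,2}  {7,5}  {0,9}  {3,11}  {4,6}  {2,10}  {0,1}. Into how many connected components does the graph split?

Starting from 5 we can reach 5, 7. That is one component of size 2.
Starting from 3 we can reach 3, 11. That is one component of size 2.
Starting from 4 we can reach 4, 6, 8. That is one component of size 3.
Starting from 0 we can reach 0, 1, 2, 9, 10. That is one component of size 5.
Total: 4 components.

4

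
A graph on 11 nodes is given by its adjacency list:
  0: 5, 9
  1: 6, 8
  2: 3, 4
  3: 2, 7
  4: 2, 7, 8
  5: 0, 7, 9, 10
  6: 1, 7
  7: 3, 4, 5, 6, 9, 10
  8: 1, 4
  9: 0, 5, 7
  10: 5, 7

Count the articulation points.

Removing 7 increases the component count from 1 to 2, so 7 is a cut vertex.
By contrast removing 2 leaves 1 component; it is not a cut vertex. No other vertex is a cut vertex either.

1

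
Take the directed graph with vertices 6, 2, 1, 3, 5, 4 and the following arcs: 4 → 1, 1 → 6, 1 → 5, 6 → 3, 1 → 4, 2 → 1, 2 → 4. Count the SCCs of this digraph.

{1, 4} are all mutually reachable — one SCC of size 2.
{3} is an SCC by itself.
{5} is an SCC by itself.
{6} is an SCC by itself.
{2} is an SCC by itself.
That gives 5 strongly connected components.

5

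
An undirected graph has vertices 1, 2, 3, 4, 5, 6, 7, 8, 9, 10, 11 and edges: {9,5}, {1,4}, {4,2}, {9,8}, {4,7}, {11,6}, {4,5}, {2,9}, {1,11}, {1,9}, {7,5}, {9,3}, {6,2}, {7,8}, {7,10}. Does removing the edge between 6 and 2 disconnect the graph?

No

After removing 6-2, the path 6-11-1-4-2 still connects them, so the edge is not a bridge.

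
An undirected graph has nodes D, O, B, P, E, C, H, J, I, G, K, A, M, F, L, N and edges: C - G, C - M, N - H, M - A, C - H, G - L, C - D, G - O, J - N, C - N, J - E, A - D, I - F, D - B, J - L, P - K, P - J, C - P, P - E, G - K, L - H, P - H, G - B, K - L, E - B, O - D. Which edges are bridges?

F-I

The edges on the cycle C-G-O-D-C are not bridges since each lies on that cycle.
But removing I - F disconnects I from F — this is a bridge.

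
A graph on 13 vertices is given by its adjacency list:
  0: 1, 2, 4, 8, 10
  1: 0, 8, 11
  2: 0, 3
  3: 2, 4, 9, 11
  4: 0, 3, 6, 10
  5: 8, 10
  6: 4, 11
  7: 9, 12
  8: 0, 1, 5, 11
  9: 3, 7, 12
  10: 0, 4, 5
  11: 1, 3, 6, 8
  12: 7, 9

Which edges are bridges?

3-9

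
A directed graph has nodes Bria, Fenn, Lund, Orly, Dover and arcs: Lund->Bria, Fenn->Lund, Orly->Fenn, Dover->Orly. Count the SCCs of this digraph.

{Fenn} is an SCC by itself.
{Lund} is an SCC by itself.
{Orly} is an SCC by itself.
{Bria} is an SCC by itself.
{Dover} is an SCC by itself.
That gives 5 strongly connected components.

5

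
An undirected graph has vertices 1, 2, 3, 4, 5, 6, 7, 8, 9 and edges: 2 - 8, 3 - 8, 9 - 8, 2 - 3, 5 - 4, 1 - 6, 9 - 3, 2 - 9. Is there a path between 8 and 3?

Yes

From 8 we can reach 2, 3, 8, 9, which includes 3.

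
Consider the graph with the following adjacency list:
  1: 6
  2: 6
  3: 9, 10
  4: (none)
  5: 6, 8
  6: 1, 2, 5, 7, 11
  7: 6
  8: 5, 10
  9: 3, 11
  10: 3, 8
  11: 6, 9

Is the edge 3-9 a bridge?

No

After removing 3-9, the path 3-10-8-5-6-11-9 still connects them, so the edge is not a bridge.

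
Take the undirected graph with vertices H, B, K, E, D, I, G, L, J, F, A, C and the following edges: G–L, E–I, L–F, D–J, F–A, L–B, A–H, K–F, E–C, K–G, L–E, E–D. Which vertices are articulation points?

A, D, E, F, L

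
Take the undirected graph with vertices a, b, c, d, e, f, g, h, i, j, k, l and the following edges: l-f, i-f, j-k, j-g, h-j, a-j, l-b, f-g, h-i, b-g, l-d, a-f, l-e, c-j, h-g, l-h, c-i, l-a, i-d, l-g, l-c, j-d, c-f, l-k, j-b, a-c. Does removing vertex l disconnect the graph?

Deleting l raises the number of components from 1 to 2, so l is a cut vertex.

Yes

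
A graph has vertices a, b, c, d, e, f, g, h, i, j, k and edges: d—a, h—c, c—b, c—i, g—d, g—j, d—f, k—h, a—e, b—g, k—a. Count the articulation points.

4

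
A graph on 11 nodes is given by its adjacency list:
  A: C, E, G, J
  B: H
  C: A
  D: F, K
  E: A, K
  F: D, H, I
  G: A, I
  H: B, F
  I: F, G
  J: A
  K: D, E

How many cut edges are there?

4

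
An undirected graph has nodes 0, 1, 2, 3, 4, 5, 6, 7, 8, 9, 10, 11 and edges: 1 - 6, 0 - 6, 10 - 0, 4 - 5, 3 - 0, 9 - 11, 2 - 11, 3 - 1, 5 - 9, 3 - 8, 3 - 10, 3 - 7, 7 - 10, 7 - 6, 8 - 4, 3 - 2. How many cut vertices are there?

1

Removing 3 increases the component count from 1 to 2, so 3 is a cut vertex.
By contrast removing 0 leaves 1 component; it is not a cut vertex. No other vertex is a cut vertex either.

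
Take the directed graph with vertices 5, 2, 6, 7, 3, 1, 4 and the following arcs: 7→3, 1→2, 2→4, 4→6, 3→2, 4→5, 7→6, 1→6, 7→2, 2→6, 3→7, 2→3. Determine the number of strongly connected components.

{2, 3, 7} are all mutually reachable — one SCC of size 3.
{4} is an SCC by itself.
{5} is an SCC by itself.
{6} is an SCC by itself.
{1} is an SCC by itself.
That gives 5 strongly connected components.

5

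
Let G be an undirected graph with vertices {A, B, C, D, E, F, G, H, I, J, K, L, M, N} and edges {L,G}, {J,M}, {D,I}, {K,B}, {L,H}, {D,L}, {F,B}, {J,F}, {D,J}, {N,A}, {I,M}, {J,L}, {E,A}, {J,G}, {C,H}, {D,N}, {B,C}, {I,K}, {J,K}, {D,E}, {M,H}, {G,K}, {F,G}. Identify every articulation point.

D

Removing D increases the component count from 1 to 2, so D is a cut vertex.
By contrast removing L leaves 1 component; it is not a cut vertex. No other vertex is a cut vertex either.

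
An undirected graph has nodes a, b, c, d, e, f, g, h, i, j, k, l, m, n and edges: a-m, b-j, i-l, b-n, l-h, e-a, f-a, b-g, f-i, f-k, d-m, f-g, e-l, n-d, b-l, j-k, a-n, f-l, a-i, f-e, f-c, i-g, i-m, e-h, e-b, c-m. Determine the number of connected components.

1

Starting from a we can reach a, b, c, d, e, f, g, h, i, j, k, l, m, n. That is one component of size 14.
Total: 1 component.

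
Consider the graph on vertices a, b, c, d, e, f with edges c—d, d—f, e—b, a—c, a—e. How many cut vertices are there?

Removing a increases the component count from 1 to 2, so a is a cut vertex.
Removing c increases the component count from 1 to 2, so c is a cut vertex.
Removing d increases the component count from 1 to 2, so d is a cut vertex.
Likewise e is a cut vertex.
By contrast removing f leaves 1 component; it is not a cut vertex. No other vertex is a cut vertex either.

4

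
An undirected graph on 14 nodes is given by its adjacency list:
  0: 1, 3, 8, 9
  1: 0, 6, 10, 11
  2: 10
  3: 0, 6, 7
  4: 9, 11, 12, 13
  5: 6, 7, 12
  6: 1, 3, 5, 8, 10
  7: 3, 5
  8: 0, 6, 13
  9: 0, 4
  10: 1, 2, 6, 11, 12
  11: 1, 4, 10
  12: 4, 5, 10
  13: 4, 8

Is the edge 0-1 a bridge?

After removing 0-1, the path 0-8-6-1 still connects them, so the edge is not a bridge.

No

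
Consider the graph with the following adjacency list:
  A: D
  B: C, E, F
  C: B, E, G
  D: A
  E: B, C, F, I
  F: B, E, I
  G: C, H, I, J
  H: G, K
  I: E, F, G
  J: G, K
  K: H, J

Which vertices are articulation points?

G

Removing G increases the component count from 2 to 3, so G is a cut vertex.
By contrast removing D leaves 2 components; it is not a cut vertex. No other vertex is a cut vertex either.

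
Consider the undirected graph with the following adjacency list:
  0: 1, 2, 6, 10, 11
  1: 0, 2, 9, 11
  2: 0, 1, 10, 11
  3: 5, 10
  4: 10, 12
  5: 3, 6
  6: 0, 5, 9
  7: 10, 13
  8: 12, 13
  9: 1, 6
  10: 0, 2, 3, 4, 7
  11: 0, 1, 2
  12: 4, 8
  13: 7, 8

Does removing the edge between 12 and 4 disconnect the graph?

No

After removing 12-4, the path 12-8-13-7-10-4 still connects them, so the edge is not a bridge.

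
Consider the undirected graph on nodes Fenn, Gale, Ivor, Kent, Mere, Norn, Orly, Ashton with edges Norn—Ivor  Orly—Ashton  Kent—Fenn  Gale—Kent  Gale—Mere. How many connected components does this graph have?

Starting from Ivor we can reach Ivor, Norn. That is one component of size 2.
Starting from Orly we can reach Orly, Ashton. That is one component of size 2.
Starting from Fenn we can reach Fenn, Gale, Kent, Mere. That is one component of size 4.
Total: 3 components.

3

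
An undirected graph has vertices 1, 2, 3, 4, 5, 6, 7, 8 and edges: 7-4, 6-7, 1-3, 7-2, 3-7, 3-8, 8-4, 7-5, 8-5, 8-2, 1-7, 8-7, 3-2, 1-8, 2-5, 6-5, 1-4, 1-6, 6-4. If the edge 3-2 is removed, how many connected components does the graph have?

1

3 and 2 are still connected via 3-8-2, so the component count stays at 1.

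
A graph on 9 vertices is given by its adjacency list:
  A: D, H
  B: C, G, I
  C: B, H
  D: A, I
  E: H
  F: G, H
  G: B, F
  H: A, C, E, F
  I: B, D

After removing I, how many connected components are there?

With I gone, the remaining components are: {A, B, C, D, E, F, G, H}.
That is 1 component.

1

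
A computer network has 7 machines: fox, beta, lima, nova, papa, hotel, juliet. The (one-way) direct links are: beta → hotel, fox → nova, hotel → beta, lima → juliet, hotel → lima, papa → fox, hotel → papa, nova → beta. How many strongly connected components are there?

{fox, beta, nova, papa, hotel} are all mutually reachable — one SCC of size 5.
{lima} is an SCC by itself.
{juliet} is an SCC by itself.
That gives 3 strongly connected components.

3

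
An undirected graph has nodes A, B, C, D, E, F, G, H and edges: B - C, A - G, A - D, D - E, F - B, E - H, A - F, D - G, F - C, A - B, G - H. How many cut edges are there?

0

The edges on the cycle A-D-E-H-G-A are not bridges since each lies on that cycle.
Every edge lies on some cycle, so there are no bridges.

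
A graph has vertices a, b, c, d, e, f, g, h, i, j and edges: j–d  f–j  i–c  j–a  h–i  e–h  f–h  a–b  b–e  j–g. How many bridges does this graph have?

The edges on the cycle f-j-a-b-e-h-f are not bridges since each lies on that cycle.
But removing c–i disconnects c from i; removing h–i disconnects h from i; removing j–d disconnects j from d; removing j–g disconnects j from g — these are bridges.
That makes 4 bridges.

4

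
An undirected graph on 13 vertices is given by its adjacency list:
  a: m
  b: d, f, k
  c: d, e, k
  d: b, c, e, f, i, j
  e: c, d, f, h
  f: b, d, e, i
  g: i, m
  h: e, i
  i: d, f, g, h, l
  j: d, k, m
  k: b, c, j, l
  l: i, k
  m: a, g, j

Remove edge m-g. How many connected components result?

1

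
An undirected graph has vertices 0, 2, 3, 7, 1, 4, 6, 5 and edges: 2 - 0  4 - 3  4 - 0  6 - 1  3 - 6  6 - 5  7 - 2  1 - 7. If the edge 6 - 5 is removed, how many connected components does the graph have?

2

Before removal there is 1 component.
6 - 5 is a bridge — removing it separates 6's side from 5's side.
After removal: 2 components.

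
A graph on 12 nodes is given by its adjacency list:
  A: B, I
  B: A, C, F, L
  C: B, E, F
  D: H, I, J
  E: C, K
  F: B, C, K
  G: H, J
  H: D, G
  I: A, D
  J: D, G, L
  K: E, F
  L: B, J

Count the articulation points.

Removing B increases the component count from 1 to 2, so B is a cut vertex.
By contrast removing H leaves 1 component; it is not a cut vertex. No other vertex is a cut vertex either.

1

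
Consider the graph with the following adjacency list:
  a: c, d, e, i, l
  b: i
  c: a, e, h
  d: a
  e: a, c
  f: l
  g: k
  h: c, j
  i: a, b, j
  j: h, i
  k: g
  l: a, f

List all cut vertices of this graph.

a, i, l

Removing a increases the component count from 2 to 4, so a is a cut vertex.
Removing i increases the component count from 2 to 3, so i is a cut vertex.
Removing l increases the component count from 2 to 3, so l is a cut vertex.
By contrast removing k leaves 2 components; it is not a cut vertex. No other vertex is a cut vertex either.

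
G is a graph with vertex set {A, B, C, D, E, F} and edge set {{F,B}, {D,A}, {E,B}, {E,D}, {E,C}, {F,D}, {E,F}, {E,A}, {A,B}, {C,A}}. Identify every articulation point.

none

Removing A, for instance, still leaves 1 component. No single vertex removal increases the component count — the graph has no articulation points.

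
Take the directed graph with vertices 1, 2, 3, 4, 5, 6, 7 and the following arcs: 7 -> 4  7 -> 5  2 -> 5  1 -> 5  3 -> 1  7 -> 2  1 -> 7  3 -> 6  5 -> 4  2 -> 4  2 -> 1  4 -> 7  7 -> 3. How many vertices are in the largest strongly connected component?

6

{1, 2, 3, 4, 5, 7} are all mutually reachable — one SCC of size 6.
{6} is an SCC by itself.
The largest has 6 vertices.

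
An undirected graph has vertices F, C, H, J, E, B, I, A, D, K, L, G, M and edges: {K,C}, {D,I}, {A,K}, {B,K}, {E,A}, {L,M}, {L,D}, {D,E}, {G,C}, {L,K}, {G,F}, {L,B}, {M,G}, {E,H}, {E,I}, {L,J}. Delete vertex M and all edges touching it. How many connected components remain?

With M gone, the remaining components are: {A, B, C, D, E, F, G, H, I, J, K, L}.
That is 1 component.

1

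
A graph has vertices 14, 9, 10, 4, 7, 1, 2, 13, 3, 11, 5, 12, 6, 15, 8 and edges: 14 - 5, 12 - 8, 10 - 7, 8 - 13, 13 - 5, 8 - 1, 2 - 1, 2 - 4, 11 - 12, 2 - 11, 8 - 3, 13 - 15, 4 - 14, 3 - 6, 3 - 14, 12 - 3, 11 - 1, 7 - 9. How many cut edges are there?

The edges on the cycle 2-4-14-3-8-12-11-2 are not bridges since each lies on that cycle.
But removing 7 - 9 disconnects 7 from 9; removing 10 - 7 disconnects 10 from 7; removing 3 - 6 disconnects 3 from 6; removing 15 - 13 disconnects 15 from 13 — these are bridges.
That makes 4 bridges.

4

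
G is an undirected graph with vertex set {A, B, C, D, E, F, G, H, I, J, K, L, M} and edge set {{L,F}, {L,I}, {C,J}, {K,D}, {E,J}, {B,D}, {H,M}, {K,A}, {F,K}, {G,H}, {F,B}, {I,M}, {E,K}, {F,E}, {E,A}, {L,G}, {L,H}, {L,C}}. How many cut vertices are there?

1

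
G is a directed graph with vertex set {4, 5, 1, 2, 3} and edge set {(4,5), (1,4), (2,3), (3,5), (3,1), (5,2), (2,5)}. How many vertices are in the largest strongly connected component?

5

{1, 2, 3, 4, 5} are all mutually reachable — one SCC of size 5.
The largest has 5 vertices.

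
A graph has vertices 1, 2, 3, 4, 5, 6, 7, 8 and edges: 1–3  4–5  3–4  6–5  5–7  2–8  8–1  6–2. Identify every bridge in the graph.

The edges on the cycle 6-2-8-1-3-4-5-6 are not bridges since each lies on that cycle.
But removing 5–7 disconnects 5 from 7 — this is a bridge.

5-7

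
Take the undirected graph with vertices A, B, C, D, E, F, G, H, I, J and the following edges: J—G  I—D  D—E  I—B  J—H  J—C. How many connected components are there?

4

A is isolated — a component by itself.
F is isolated — a component by itself.
Starting from C we can reach C, G, H, J. That is one component of size 4.
Starting from B we can reach B, D, E, I. That is one component of size 4.
Total: 4 components.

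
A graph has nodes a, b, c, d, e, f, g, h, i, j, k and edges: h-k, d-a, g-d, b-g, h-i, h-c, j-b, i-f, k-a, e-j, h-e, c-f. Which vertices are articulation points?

h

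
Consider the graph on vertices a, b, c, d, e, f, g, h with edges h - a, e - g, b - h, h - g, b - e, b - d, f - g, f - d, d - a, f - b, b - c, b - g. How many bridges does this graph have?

1

The edges on the cycle b-h-a-d-b are not bridges since each lies on that cycle.
But removing c - b disconnects c from b — this is a bridge.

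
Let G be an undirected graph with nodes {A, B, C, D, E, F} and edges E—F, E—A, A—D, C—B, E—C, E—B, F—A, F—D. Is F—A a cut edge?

No

After removing F—A, the path F-E-A still connects them, so the edge is not a bridge.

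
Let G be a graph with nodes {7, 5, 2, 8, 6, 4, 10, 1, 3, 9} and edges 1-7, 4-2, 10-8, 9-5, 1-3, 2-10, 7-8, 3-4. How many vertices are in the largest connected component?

7

6 is isolated — a component by itself.
Starting from 5 we can reach 5, 9. That is one component of size 2.
Starting from 1 we can reach 1, 2, 3, 4, 7, 8, 10. That is one component of size 7.
The largest has 7 vertices.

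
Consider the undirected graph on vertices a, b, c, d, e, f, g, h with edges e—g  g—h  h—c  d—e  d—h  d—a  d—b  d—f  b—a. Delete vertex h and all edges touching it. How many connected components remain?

2

With h gone, the remaining components are: {c}; {a, b, d, e, f, g}.
That is 2 components.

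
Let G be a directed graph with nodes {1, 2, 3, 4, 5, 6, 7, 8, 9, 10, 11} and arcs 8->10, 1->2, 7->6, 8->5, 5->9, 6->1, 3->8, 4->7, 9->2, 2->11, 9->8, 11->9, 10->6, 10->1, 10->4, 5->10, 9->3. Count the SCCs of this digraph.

{1, 2, 3, 4, 5, 6, 7, 8, 9, 10, 11} are all mutually reachable — one SCC of size 11.
That gives 1 strongly connected component.

1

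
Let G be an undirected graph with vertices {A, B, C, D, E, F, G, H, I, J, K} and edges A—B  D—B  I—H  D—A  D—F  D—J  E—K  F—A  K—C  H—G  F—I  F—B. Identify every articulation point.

D, F, H, I, K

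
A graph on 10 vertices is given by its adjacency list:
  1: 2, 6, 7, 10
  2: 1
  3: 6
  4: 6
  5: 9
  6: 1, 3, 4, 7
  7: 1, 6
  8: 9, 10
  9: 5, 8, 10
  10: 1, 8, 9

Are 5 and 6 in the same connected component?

From 5 we can reach 1, 2, 3, 4, 5, 6, 7, 8, 9, 10, which includes 6.

Yes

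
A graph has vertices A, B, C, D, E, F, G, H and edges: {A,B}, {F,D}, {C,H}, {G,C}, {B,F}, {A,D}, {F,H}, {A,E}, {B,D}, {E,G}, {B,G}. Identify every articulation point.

none

Removing G, for instance, still leaves 1 component. No single vertex removal increases the component count — the graph has no articulation points.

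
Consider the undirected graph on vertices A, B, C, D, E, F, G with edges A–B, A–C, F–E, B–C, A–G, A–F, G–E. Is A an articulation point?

Deleting A raises the number of components from 2 to 3, so A is a cut vertex.

Yes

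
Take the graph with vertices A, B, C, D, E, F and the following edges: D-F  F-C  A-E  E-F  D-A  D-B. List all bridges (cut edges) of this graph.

B-D, C-F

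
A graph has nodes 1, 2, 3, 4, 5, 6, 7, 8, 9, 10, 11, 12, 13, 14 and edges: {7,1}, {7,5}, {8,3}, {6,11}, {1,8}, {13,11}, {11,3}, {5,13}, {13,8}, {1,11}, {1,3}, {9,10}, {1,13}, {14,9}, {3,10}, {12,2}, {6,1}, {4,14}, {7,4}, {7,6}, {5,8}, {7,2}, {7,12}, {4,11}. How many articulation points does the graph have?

1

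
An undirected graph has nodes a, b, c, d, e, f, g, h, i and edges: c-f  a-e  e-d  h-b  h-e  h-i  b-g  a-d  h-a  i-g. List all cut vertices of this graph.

Removing h increases the component count from 2 to 3, so h is a cut vertex.
By contrast removing b leaves 2 components; it is not a cut vertex. No other vertex is a cut vertex either.

h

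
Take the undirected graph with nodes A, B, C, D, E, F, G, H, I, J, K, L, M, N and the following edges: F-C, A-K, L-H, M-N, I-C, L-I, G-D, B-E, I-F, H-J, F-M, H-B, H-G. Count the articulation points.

Removing B increases the component count from 2 to 3, so B is a cut vertex.
Removing F increases the component count from 2 to 3, so F is a cut vertex.
Removing G increases the component count from 2 to 3, so G is a cut vertex.
Likewise H, I, L, M are cut vertices.
By contrast removing N leaves 2 components; it is not a cut vertex. No other vertex is a cut vertex either.

7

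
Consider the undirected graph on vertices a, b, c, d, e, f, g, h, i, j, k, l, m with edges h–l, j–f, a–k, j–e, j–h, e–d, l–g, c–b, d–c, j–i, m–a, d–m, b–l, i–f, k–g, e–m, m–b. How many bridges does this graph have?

The edges on the cycle j-i-f-j are not bridges since each lies on that cycle.
Every edge lies on some cycle, so there are no bridges.

0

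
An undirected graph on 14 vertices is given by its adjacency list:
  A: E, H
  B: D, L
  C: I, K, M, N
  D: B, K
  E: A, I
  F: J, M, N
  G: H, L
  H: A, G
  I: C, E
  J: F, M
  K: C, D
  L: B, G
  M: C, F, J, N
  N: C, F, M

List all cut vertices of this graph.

C

Removing C increases the component count from 1 to 2, so C is a cut vertex.
By contrast removing F leaves 1 component; it is not a cut vertex. No other vertex is a cut vertex either.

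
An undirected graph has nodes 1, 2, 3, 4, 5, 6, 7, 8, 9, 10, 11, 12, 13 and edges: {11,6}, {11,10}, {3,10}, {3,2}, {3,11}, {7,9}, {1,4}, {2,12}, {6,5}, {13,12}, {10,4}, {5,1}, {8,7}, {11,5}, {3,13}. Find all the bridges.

7-8, 7-9

The edges on the cycle 11-6-5-11 are not bridges since each lies on that cycle.
But removing 8–7 disconnects 8 from 7; removing 7–9 disconnects 7 from 9 — these are bridges.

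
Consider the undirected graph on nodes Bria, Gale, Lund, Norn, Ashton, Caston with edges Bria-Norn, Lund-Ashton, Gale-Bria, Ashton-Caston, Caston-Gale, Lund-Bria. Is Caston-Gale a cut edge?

After removing Caston-Gale, the path Caston-Ashton-Lund-Bria-Gale still connects them, so the edge is not a bridge.

No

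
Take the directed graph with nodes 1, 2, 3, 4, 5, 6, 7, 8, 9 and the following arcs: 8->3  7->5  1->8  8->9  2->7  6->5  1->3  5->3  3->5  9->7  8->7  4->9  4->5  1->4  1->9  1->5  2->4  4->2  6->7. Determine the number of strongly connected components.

7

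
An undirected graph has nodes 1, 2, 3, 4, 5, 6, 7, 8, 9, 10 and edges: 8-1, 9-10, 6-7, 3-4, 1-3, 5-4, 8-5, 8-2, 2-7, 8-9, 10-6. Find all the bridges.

The edges on the cycle 8-9-10-6-7-2-8 are not bridges since each lies on that cycle.
Every edge lies on some cycle, so there are no bridges.

none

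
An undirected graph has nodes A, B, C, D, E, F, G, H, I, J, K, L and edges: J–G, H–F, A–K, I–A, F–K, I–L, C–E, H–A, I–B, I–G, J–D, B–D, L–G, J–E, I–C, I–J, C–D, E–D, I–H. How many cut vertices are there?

1

Removing I increases the component count from 1 to 2, so I is a cut vertex.
By contrast removing F leaves 1 component; it is not a cut vertex. No other vertex is a cut vertex either.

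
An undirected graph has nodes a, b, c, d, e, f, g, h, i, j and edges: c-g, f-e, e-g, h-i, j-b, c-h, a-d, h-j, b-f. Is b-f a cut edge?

No

After removing b-f, the path b-j-h-c-g-e-f still connects them, so the edge is not a bridge.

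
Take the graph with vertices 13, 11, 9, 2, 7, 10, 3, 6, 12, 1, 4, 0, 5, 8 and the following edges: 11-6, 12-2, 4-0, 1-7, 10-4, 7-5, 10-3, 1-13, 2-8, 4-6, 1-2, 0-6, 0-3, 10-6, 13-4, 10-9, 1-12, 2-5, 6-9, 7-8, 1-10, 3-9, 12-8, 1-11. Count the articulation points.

1

Removing 1 increases the component count from 1 to 2, so 1 is a cut vertex.
By contrast removing 13 leaves 1 component; it is not a cut vertex. No other vertex is a cut vertex either.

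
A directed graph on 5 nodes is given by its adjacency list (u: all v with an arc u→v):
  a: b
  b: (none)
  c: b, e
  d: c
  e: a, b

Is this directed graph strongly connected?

No

There is no directed path from b to e, so the graph is not strongly connected.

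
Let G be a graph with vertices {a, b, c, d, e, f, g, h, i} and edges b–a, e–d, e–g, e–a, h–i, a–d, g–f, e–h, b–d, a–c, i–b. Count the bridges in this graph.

The edges on the cycle e-h-i-b-a-d-e are not bridges since each lies on that cycle.
But removing e–g disconnects e from g; removing a–c disconnects a from c; removing g–f disconnects g from f — these are bridges.
That makes 3 bridges.

3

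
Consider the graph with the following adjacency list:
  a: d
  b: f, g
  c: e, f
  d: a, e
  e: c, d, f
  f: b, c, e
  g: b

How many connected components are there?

Starting from a we can reach a, b, c, d, e, f, g. That is one component of size 7.
Total: 1 component.

1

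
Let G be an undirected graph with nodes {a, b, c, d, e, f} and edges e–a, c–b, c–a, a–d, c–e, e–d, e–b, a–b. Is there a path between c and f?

No

The component containing c is {a, b, c, d, e}, and f is not in it.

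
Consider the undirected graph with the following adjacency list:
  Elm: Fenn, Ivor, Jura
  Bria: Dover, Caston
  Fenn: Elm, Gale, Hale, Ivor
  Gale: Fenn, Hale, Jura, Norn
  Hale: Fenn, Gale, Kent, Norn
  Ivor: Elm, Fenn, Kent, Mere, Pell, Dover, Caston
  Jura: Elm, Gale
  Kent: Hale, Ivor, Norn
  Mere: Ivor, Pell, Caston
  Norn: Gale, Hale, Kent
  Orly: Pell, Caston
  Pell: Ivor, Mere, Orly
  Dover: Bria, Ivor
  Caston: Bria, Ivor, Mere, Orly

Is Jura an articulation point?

No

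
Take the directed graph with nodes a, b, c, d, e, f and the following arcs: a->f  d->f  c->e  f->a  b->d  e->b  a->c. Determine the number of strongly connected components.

{a, b, c, d, e, f} are all mutually reachable — one SCC of size 6.
That gives 1 strongly connected component.

1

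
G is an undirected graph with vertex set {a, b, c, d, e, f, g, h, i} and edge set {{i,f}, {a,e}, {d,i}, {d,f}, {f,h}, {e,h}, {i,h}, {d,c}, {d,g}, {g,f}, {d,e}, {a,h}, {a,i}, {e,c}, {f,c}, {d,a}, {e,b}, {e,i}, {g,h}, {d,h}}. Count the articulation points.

Removing e increases the component count from 1 to 2, so e is a cut vertex.
By contrast removing c leaves 1 component; it is not a cut vertex. No other vertex is a cut vertex either.

1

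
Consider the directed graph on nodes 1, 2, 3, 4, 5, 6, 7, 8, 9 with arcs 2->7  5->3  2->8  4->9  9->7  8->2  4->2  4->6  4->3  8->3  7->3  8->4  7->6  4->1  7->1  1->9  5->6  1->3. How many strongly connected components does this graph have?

5

{1, 7, 9} are all mutually reachable — one SCC of size 3.
{2, 4, 8} are all mutually reachable — one SCC of size 3.
{6} is an SCC by itself.
{5} is an SCC by itself.
{3} is an SCC by itself.
That gives 5 strongly connected components.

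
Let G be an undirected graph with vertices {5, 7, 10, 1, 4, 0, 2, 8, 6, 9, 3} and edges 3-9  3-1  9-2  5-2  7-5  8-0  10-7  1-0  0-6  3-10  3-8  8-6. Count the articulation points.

1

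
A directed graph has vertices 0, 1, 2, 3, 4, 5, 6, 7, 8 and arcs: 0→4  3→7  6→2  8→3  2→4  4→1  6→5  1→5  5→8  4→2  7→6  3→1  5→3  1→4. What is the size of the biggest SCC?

8

{1, 2, 3, 4, 5, 6, 7, 8} are all mutually reachable — one SCC of size 8.
{0} is an SCC by itself.
The largest has 8 vertices.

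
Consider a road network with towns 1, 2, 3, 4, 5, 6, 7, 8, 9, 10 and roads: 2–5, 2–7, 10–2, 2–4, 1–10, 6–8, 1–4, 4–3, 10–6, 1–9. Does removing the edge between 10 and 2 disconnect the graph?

No

After removing 10–2, the path 10-1-4-2 still connects them, so the edge is not a bridge.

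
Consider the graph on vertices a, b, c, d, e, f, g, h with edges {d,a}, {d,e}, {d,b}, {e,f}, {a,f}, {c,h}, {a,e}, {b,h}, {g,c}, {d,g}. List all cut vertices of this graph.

d

Removing d increases the component count from 1 to 2, so d is a cut vertex.
By contrast removing e leaves 1 component; it is not a cut vertex. No other vertex is a cut vertex either.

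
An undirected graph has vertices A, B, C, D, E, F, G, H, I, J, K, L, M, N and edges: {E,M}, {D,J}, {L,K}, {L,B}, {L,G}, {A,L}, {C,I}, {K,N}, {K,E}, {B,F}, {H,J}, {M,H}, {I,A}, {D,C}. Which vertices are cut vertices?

Removing B increases the component count from 1 to 2, so B is a cut vertex.
Removing K increases the component count from 1 to 2, so K is a cut vertex.
Removing L increases the component count from 1 to 3, so L is a cut vertex.
By contrast removing C leaves 1 component; it is not a cut vertex. No other vertex is a cut vertex either.

B, K, L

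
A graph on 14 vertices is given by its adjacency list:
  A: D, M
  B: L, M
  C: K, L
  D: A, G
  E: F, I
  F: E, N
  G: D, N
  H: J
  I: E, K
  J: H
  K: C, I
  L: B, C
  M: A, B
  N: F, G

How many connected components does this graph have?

2

Starting from H we can reach H, J. That is one component of size 2.
Starting from A we can reach A, B, C, D, E, F, G, I, K, L, M, N. That is one component of size 12.
Total: 2 components.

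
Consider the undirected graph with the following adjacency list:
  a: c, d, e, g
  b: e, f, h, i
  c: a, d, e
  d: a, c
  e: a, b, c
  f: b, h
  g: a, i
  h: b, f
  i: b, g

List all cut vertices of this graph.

b

Removing b increases the component count from 1 to 2, so b is a cut vertex.
By contrast removing g leaves 1 component; it is not a cut vertex. No other vertex is a cut vertex either.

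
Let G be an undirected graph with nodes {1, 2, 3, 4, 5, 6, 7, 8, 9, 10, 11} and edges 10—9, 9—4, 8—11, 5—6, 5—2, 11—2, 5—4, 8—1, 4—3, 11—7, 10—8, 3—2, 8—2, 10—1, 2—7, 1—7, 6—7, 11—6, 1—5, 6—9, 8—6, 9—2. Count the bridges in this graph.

0

The edges on the cycle 10-8-11-7-1-10 are not bridges since each lies on that cycle.
Every edge lies on some cycle, so there are no bridges.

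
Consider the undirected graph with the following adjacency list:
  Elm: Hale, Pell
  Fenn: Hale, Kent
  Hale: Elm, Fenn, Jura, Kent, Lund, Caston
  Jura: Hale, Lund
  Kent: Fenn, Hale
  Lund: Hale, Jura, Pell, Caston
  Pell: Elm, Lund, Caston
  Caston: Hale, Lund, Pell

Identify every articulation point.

Removing Hale increases the component count from 1 to 2, so Hale is a cut vertex.
By contrast removing Kent leaves 1 component; it is not a cut vertex. No other vertex is a cut vertex either.

Hale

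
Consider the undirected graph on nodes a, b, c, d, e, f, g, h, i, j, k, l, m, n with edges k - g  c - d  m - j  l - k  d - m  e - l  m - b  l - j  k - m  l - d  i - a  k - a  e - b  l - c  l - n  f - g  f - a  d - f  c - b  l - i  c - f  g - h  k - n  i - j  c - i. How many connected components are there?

1

Starting from a we can reach a, b, c, d, e, f, g, h, i, j, k, l, m, n. That is one component of size 14.
Total: 1 component.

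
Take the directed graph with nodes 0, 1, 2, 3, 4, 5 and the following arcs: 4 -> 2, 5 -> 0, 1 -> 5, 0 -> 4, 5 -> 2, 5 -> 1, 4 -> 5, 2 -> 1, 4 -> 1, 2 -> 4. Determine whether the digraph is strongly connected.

No

There is no directed path from 0 to 3, so the graph is not strongly connected.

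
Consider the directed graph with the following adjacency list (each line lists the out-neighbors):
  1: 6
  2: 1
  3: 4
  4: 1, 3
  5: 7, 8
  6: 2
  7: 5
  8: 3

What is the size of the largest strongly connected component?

3

{1, 2, 6} are all mutually reachable — one SCC of size 3.
{3, 4} are all mutually reachable — one SCC of size 2.
{5, 7} are all mutually reachable — one SCC of size 2.
{8} is an SCC by itself.
The largest has 3 vertices.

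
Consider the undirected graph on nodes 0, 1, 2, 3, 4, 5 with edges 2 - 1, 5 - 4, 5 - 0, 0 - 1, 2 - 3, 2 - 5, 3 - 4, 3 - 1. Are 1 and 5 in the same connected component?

Yes

From 1 we can reach 0, 1, 2, 3, 4, 5, which includes 5.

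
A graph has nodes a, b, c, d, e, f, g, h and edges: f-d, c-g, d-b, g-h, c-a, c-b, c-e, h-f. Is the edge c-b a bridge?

No

After removing c-b, the path c-g-h-f-d-b still connects them, so the edge is not a bridge.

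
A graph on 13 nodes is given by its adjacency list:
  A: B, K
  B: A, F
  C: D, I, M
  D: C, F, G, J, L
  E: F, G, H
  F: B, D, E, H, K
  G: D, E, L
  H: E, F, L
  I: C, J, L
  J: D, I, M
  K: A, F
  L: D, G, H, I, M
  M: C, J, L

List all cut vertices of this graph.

F

Removing F increases the component count from 1 to 2, so F is a cut vertex.
By contrast removing E leaves 1 component; it is not a cut vertex. No other vertex is a cut vertex either.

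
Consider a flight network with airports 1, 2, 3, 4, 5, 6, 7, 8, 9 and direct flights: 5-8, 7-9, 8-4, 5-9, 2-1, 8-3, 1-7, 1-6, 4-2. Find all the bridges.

1-6, 3-8

The edges on the cycle 5-8-4-2-1-7-9-5 are not bridges since each lies on that cycle.
But removing 3-8 disconnects 3 from 8; removing 1-6 disconnects 1 from 6 — these are bridges.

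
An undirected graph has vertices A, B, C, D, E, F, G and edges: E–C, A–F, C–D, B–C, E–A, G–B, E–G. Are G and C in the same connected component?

Yes

From G we can reach A, B, C, D, E, F, G, which includes C.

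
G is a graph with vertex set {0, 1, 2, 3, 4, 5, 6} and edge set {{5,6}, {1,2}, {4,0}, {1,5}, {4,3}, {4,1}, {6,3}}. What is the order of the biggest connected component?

Starting from 0 we can reach 0, 1, 2, 3, 4, 5, 6. That is one component of size 7.
The largest has 7 vertices.

7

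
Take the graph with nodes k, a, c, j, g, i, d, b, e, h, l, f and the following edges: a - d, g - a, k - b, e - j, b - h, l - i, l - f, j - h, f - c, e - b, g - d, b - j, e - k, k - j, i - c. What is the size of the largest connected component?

5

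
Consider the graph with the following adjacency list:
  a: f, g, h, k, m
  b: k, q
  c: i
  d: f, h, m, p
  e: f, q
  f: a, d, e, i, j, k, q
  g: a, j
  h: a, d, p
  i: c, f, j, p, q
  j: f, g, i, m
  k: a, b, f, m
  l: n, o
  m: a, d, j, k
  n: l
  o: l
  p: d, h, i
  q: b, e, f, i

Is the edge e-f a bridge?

After removing e-f, the path e-q-f still connects them, so the edge is not a bridge.

No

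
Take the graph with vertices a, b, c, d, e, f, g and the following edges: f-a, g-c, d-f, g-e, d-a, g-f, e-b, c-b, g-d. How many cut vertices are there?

Removing g increases the component count from 1 to 2, so g is a cut vertex.
By contrast removing b leaves 1 component; it is not a cut vertex. No other vertex is a cut vertex either.

1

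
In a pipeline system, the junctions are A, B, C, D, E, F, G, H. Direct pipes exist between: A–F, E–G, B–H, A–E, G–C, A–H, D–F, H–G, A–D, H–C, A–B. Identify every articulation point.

A

Removing A increases the component count from 1 to 2, so A is a cut vertex.
By contrast removing E leaves 1 component; it is not a cut vertex. No other vertex is a cut vertex either.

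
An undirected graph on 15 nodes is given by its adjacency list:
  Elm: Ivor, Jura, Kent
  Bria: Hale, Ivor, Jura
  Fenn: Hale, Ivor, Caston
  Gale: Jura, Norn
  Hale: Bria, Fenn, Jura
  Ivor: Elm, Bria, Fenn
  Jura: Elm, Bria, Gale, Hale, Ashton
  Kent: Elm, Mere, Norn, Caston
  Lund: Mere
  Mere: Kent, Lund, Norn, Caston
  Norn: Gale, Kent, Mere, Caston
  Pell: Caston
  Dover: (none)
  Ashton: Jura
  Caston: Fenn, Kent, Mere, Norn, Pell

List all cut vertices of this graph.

Removing Jura increases the component count from 2 to 3, so Jura is a cut vertex.
Removing Mere increases the component count from 2 to 3, so Mere is a cut vertex.
Removing Caston increases the component count from 2 to 3, so Caston is a cut vertex.
By contrast removing Ivor leaves 2 components; it is not a cut vertex. No other vertex is a cut vertex either.

Jura, Mere, Caston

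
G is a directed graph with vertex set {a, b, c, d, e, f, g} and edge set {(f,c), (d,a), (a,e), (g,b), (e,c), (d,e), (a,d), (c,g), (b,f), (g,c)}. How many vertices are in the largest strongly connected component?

4

{b, c, f, g} are all mutually reachable — one SCC of size 4.
{a, d} are all mutually reachable — one SCC of size 2.
{e} is an SCC by itself.
The largest has 4 vertices.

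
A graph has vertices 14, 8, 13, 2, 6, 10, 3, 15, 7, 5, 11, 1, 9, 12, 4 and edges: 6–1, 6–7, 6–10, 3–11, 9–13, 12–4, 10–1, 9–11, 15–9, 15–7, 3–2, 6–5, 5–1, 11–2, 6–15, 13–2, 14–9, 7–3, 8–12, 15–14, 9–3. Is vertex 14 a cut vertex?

Deleting 14 leaves 2 components (was 2), so 14 is not a cut vertex.

No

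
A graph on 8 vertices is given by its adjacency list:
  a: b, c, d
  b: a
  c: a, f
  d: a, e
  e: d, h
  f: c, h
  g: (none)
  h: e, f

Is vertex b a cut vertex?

No

Deleting b leaves 2 components (was 2), so b is not a cut vertex.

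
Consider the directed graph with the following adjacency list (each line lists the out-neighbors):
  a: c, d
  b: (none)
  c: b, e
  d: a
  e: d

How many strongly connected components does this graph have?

{a, c, d, e} are all mutually reachable — one SCC of size 4.
{b} is an SCC by itself.
That gives 2 strongly connected components.

2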